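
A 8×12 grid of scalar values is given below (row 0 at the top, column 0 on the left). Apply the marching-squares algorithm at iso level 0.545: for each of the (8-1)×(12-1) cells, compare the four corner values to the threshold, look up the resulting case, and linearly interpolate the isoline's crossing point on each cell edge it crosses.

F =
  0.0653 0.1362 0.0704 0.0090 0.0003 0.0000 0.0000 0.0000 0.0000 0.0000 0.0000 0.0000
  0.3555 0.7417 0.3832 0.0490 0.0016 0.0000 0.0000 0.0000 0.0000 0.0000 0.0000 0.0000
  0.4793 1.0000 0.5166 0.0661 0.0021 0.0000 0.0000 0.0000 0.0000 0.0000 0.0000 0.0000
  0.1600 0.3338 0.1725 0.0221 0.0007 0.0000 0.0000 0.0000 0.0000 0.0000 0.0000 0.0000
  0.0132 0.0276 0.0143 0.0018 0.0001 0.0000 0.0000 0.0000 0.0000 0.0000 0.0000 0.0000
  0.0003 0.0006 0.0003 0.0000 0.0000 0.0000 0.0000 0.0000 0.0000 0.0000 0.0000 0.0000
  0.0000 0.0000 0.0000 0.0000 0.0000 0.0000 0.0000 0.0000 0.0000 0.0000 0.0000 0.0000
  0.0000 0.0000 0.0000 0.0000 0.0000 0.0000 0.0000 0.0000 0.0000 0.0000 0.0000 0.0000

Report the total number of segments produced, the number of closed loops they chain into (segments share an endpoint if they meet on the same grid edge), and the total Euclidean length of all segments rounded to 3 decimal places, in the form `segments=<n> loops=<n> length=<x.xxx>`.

cell (0,0): code 0100 → (0.675,1.000)–(1.000,0.491)
cell (0,1): code 1000 → (1.000,1.549)–(0.675,1.000)
cell (1,0): code 0110 → (1.000,0.491)–(2.000,0.126)
cell (1,1): code 1001 → (2.000,1.941)–(1.000,1.549)
cell (2,0): code 0010 → (2.000,0.126)–(2.683,1.000)
cell (2,1): code 0001 → (2.683,1.000)–(2.000,1.941)
total: 6 segments, chained into 1 closed loop(s), length Σ = 5.652389

segments=6 loops=1 length=5.652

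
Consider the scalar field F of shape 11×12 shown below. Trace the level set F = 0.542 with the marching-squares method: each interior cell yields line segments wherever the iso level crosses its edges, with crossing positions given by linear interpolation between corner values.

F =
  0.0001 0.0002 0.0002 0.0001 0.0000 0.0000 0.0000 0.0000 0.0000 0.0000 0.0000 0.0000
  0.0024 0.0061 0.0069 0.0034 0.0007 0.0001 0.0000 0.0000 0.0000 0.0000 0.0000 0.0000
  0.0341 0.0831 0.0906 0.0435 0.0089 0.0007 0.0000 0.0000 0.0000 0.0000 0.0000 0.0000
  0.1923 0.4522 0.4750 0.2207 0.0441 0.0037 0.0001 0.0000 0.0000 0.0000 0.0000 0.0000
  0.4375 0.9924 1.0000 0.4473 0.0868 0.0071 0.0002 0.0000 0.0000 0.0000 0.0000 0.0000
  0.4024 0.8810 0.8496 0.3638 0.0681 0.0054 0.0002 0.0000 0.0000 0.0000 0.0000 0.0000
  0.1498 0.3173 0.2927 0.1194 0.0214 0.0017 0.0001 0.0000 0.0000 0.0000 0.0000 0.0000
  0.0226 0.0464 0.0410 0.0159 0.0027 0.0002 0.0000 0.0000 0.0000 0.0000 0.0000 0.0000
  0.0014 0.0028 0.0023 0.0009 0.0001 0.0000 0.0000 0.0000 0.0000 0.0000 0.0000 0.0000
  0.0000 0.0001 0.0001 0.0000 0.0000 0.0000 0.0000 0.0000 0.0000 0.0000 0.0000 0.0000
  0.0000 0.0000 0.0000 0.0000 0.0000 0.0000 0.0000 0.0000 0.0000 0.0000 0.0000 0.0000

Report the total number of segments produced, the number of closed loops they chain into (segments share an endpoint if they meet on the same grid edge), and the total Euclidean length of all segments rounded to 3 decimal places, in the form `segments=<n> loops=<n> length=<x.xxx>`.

segments=8 loops=1 length=8.162

cell (3,0): code 0100 → (3.166,1.000)–(4.000,0.188)
cell (3,1): code 1100 → (3.128,2.000)–(3.166,1.000)
cell (3,2): code 1000 → (4.000,2.829)–(3.128,2.000)
cell (4,0): code 0110 → (4.000,0.188)–(5.000,0.292)
cell (4,2): code 1001 → (5.000,2.633)–(4.000,2.829)
cell (5,0): code 0010 → (5.000,0.292)–(5.601,1.000)
cell (5,1): code 0011 → (5.601,1.000)–(5.552,2.000)
cell (5,2): code 0001 → (5.552,2.000)–(5.000,2.633)
total: 8 segments, chained into 1 closed loop(s), length Σ = 8.162443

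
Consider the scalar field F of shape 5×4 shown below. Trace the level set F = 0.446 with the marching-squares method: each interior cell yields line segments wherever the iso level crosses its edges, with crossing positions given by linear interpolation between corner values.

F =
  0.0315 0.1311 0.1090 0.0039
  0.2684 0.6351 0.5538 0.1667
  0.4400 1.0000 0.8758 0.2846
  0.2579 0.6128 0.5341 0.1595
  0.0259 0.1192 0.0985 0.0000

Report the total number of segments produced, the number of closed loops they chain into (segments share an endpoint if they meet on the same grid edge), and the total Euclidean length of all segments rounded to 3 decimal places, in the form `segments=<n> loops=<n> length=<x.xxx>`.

cell (0,0): code 0100 → (0.625,1.000)–(1.000,0.484)
cell (0,1): code 1100 → (0.758,2.000)–(0.625,1.000)
cell (0,2): code 1000 → (1.000,2.278)–(0.758,2.000)
cell (1,0): code 0110 → (1.000,0.484)–(2.000,0.011)
cell (1,2): code 1001 → (2.000,2.727)–(1.000,2.278)
cell (2,0): code 0110 → (2.000,0.011)–(3.000,0.530)
cell (2,2): code 1001 → (3.000,2.235)–(2.000,2.727)
cell (3,0): code 0010 → (3.000,0.530)–(3.338,1.000)
cell (3,1): code 0011 → (3.338,1.000)–(3.202,2.000)
cell (3,2): code 0001 → (3.202,2.000)–(3.000,2.235)
total: 10 segments, chained into 1 closed loop(s), length Σ = 8.357553

segments=10 loops=1 length=8.358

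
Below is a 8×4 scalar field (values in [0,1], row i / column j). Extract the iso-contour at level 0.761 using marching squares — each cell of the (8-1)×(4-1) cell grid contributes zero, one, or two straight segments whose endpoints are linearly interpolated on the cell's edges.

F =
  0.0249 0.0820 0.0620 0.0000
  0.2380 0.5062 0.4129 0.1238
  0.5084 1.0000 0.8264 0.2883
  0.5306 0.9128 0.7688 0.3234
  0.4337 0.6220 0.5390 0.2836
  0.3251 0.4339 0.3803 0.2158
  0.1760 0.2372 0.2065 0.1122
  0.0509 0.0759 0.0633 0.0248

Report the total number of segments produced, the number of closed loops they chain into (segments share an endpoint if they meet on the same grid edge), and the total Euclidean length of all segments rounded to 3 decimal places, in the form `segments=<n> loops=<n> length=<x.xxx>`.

cell (1,0): code 0100 → (1.516,1.000)–(2.000,0.514)
cell (1,1): code 1100 → (1.842,2.000)–(1.516,1.000)
cell (1,2): code 1000 → (2.000,2.122)–(1.842,2.000)
cell (2,0): code 0110 → (2.000,0.514)–(3.000,0.603)
cell (2,2): code 1001 → (3.000,2.018)–(2.000,2.122)
cell (3,0): code 0010 → (3.000,0.603)–(3.522,1.000)
cell (3,1): code 0011 → (3.522,1.000)–(3.034,2.000)
cell (3,2): code 0001 → (3.034,2.000)–(3.000,2.018)
total: 8 segments, chained into 1 closed loop(s), length Σ = 5.753445

segments=8 loops=1 length=5.753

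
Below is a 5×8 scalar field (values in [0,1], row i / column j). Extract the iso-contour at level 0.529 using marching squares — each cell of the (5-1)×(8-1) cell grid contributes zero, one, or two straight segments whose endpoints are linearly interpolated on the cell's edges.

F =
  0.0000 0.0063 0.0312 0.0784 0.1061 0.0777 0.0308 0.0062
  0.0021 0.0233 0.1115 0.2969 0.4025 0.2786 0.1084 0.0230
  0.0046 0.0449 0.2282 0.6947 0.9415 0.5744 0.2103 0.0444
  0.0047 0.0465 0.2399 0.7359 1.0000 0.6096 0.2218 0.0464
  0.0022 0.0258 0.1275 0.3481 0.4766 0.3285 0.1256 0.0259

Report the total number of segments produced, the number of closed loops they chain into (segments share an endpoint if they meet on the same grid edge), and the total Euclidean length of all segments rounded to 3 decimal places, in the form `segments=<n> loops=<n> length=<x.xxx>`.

cell (1,2): code 0100 → (1.583,3.000)–(2.000,2.645)
cell (1,3): code 1100 → (1.235,4.000)–(1.583,3.000)
cell (1,4): code 1100 → (1.847,5.000)–(1.235,4.000)
cell (1,5): code 1000 → (2.000,5.125)–(1.847,5.000)
cell (2,2): code 0110 → (2.000,2.645)–(3.000,2.583)
cell (2,5): code 1001 → (3.000,5.208)–(2.000,5.125)
cell (3,2): code 0010 → (3.000,2.583)–(3.534,3.000)
cell (3,3): code 0011 → (3.534,3.000)–(3.900,4.000)
cell (3,4): code 0011 → (3.900,4.000)–(3.287,5.000)
cell (3,5): code 0001 → (3.287,5.000)–(3.000,5.208)
total: 10 segments, chained into 1 closed loop(s), length Σ = 8.251313

segments=10 loops=1 length=8.251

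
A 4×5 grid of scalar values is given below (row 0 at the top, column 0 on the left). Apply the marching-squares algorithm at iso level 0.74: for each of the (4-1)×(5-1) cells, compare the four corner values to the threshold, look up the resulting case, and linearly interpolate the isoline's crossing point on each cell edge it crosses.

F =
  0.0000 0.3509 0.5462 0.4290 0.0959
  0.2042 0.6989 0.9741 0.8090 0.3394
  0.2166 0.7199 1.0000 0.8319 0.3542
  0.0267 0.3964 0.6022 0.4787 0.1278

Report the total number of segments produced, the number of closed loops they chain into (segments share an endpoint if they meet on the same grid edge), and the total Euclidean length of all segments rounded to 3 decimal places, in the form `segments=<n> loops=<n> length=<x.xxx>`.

segments=8 loops=1 length=6.847

cell (0,1): code 0100 → (0.453,2.000)–(1.000,1.149)
cell (0,2): code 1100 → (0.818,3.000)–(0.453,2.000)
cell (0,3): code 1000 → (1.000,3.147)–(0.818,3.000)
cell (1,1): code 0110 → (1.000,1.149)–(2.000,1.072)
cell (1,3): code 1001 → (2.000,3.192)–(1.000,3.147)
cell (2,1): code 0010 → (2.000,1.072)–(2.654,2.000)
cell (2,2): code 0011 → (2.654,2.000)–(2.260,3.000)
cell (2,3): code 0001 → (2.260,3.000)–(2.000,3.192)
total: 8 segments, chained into 1 closed loop(s), length Σ = 6.847170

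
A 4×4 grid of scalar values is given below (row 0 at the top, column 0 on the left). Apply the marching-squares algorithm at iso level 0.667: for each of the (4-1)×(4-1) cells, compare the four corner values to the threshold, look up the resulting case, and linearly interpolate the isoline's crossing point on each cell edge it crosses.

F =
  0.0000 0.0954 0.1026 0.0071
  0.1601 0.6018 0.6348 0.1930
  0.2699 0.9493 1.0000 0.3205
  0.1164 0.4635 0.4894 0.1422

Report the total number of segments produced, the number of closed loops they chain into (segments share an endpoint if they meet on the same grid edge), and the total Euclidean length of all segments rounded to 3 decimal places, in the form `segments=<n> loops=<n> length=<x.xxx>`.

cell (1,0): code 0100 → (1.188,1.000)–(2.000,0.584)
cell (1,1): code 1100 → (1.088,2.000)–(1.188,1.000)
cell (1,2): code 1000 → (2.000,2.490)–(1.088,2.000)
cell (2,0): code 0010 → (2.000,0.584)–(2.581,1.000)
cell (2,1): code 0011 → (2.581,1.000)–(2.652,2.000)
cell (2,2): code 0001 → (2.652,2.000)–(2.000,2.490)
total: 6 segments, chained into 1 closed loop(s), length Σ = 5.485262

segments=6 loops=1 length=5.485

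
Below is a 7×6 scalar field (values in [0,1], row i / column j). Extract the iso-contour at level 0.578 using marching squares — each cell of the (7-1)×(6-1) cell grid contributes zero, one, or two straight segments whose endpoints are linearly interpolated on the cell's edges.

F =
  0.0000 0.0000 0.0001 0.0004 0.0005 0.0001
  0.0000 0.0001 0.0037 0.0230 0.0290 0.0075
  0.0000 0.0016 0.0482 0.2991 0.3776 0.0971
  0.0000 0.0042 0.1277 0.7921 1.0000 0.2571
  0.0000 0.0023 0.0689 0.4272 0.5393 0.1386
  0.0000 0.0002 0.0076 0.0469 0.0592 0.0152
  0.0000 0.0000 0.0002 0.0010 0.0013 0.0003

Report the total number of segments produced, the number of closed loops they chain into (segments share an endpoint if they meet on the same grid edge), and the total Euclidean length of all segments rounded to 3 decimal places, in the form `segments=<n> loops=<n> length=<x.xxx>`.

cell (2,2): code 0100 → (2.566,3.000)–(3.000,2.678)
cell (2,3): code 1100 → (2.322,4.000)–(2.566,3.000)
cell (2,4): code 1000 → (3.000,4.568)–(2.322,4.000)
cell (3,2): code 0010 → (3.000,2.678)–(3.587,3.000)
cell (3,3): code 0011 → (3.587,3.000)–(3.916,4.000)
cell (3,4): code 0001 → (3.916,4.000)–(3.000,4.568)
total: 6 segments, chained into 1 closed loop(s), length Σ = 5.254630

segments=6 loops=1 length=5.255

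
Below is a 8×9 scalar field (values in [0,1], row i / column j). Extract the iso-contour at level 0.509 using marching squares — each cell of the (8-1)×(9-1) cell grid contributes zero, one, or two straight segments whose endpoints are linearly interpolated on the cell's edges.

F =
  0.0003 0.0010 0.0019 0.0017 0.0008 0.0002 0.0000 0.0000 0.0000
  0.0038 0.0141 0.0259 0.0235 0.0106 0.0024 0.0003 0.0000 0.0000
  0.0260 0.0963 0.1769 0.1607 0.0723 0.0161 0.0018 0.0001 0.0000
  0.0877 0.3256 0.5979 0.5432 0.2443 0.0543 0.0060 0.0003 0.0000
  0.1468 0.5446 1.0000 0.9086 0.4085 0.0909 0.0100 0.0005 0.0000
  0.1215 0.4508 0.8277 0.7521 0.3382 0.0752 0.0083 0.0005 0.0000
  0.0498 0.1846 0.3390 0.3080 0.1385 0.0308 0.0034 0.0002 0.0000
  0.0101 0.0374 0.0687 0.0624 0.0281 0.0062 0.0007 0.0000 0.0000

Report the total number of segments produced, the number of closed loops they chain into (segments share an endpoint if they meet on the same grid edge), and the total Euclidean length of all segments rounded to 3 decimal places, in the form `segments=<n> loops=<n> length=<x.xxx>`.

segments=12 loops=1 length=8.941

cell (2,1): code 0100 → (2.789,2.000)–(3.000,1.674)
cell (2,2): code 1100 → (2.911,3.000)–(2.789,2.000)
cell (2,3): code 1000 → (3.000,3.114)–(2.911,3.000)
cell (3,0): code 0100 → (3.837,1.000)–(4.000,0.911)
cell (3,1): code 1110 → (3.000,1.674)–(3.837,1.000)
cell (3,3): code 1001 → (4.000,3.799)–(3.000,3.114)
cell (4,0): code 0010 → (4.000,0.911)–(4.380,1.000)
cell (4,1): code 0111 → (4.380,1.000)–(5.000,1.154)
cell (4,3): code 1001 → (5.000,3.587)–(4.000,3.799)
cell (5,1): code 0010 → (5.000,1.154)–(5.652,2.000)
cell (5,2): code 0011 → (5.652,2.000)–(5.547,3.000)
cell (5,3): code 0001 → (5.547,3.000)–(5.000,3.587)
total: 12 segments, chained into 1 closed loop(s), length Σ = 8.941251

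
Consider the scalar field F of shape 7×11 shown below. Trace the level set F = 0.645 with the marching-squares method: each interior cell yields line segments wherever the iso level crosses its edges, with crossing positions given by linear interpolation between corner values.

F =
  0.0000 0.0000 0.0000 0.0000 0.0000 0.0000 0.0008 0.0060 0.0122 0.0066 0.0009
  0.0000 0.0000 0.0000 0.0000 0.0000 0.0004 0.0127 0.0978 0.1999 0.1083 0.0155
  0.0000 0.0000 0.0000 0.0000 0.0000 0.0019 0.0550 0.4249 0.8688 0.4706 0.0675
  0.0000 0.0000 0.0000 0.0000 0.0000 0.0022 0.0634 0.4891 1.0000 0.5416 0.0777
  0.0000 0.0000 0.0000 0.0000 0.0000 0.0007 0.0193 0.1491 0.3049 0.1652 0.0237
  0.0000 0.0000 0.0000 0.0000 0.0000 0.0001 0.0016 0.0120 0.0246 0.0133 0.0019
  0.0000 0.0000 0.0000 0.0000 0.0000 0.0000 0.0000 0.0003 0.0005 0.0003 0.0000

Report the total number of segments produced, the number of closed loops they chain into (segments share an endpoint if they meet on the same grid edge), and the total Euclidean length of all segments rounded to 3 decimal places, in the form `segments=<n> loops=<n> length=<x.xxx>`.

segments=6 loops=1 length=5.090

cell (1,7): code 0100 → (1.665,8.000)–(2.000,7.496)
cell (1,8): code 1000 → (2.000,8.562)–(1.665,8.000)
cell (2,7): code 0110 → (2.000,7.496)–(3.000,7.305)
cell (2,8): code 1001 → (3.000,8.774)–(2.000,8.562)
cell (3,7): code 0010 → (3.000,7.305)–(3.511,8.000)
cell (3,8): code 0001 → (3.511,8.000)–(3.000,8.774)
total: 6 segments, chained into 1 closed loop(s), length Σ = 5.089518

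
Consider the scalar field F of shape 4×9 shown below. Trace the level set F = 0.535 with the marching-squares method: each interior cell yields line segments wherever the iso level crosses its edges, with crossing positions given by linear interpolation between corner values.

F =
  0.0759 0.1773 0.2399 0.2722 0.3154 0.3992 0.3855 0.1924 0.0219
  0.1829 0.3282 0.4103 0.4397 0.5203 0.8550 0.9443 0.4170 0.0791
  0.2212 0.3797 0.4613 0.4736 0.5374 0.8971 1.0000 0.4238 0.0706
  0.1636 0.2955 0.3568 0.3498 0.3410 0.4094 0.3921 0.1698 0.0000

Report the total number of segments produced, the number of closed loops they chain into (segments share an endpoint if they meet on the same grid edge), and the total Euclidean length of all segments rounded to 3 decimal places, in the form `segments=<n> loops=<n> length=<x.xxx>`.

cell (0,4): code 0100 → (0.298,5.000)–(1.000,4.044)
cell (0,5): code 1100 → (0.268,6.000)–(0.298,5.000)
cell (0,6): code 1000 → (1.000,6.776)–(0.268,6.000)
cell (1,3): code 0100 → (1.860,4.000)–(2.000,3.962)
cell (1,4): code 1110 → (1.000,4.044)–(1.860,4.000)
cell (1,6): code 1001 → (2.000,6.807)–(1.000,6.776)
cell (2,3): code 0010 → (2.000,3.962)–(2.012,4.000)
cell (2,4): code 0011 → (2.012,4.000)–(2.742,5.000)
cell (2,5): code 0011 → (2.742,5.000)–(2.765,6.000)
cell (2,6): code 0001 → (2.765,6.000)–(2.000,6.807)
total: 10 segments, chained into 1 closed loop(s), length Σ = 8.650400

segments=10 loops=1 length=8.650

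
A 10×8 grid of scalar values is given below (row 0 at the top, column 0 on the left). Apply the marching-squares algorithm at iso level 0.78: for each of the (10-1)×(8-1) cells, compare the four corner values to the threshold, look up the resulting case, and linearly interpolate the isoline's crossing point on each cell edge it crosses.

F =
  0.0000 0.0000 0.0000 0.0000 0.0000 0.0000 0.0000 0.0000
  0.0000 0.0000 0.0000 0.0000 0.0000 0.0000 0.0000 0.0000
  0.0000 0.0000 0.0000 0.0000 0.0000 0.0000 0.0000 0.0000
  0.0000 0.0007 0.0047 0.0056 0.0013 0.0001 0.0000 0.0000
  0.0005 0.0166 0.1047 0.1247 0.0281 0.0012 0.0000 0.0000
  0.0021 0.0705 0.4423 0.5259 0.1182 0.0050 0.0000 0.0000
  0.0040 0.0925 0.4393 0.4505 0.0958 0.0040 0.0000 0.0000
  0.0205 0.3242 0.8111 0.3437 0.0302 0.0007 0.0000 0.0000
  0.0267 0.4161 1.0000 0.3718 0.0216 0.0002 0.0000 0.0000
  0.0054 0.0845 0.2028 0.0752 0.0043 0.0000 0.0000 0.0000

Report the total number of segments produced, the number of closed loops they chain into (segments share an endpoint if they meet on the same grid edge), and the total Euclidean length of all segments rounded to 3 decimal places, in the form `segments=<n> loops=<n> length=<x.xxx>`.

cell (6,1): code 0100 → (6.916,2.000)–(7.000,1.936)
cell (6,2): code 1000 → (7.000,2.067)–(6.916,2.000)
cell (7,1): code 0110 → (7.000,1.936)–(8.000,1.623)
cell (7,2): code 1001 → (8.000,2.350)–(7.000,2.067)
cell (8,1): code 0010 → (8.000,1.623)–(8.276,2.000)
cell (8,2): code 0001 → (8.276,2.000)–(8.000,2.350)
total: 6 segments, chained into 1 closed loop(s), length Σ = 3.212300

segments=6 loops=1 length=3.212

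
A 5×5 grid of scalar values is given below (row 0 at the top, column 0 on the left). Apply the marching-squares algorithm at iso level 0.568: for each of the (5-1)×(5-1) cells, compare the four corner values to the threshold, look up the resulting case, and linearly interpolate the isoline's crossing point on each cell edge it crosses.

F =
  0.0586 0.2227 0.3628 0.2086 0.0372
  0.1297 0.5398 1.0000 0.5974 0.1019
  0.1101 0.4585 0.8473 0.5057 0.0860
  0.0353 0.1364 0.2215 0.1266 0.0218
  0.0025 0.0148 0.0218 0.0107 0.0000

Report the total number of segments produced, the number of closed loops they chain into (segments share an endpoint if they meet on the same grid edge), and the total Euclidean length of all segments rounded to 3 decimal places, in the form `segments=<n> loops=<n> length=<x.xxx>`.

cell (0,1): code 0100 → (0.322,2.000)–(1.000,1.061)
cell (0,2): code 1100 → (0.924,3.000)–(0.322,2.000)
cell (0,3): code 1000 → (1.000,3.059)–(0.924,3.000)
cell (1,1): code 0110 → (1.000,1.061)–(2.000,1.282)
cell (1,2): code 1011 → (2.000,2.818)–(1.321,3.000)
cell (1,3): code 0001 → (1.321,3.000)–(1.000,3.059)
cell (2,1): code 0010 → (2.000,1.282)–(2.446,2.000)
cell (2,2): code 0001 → (2.446,2.000)–(2.000,2.818)
total: 8 segments, chained into 1 closed loop(s), length Σ = 6.252173

segments=8 loops=1 length=6.252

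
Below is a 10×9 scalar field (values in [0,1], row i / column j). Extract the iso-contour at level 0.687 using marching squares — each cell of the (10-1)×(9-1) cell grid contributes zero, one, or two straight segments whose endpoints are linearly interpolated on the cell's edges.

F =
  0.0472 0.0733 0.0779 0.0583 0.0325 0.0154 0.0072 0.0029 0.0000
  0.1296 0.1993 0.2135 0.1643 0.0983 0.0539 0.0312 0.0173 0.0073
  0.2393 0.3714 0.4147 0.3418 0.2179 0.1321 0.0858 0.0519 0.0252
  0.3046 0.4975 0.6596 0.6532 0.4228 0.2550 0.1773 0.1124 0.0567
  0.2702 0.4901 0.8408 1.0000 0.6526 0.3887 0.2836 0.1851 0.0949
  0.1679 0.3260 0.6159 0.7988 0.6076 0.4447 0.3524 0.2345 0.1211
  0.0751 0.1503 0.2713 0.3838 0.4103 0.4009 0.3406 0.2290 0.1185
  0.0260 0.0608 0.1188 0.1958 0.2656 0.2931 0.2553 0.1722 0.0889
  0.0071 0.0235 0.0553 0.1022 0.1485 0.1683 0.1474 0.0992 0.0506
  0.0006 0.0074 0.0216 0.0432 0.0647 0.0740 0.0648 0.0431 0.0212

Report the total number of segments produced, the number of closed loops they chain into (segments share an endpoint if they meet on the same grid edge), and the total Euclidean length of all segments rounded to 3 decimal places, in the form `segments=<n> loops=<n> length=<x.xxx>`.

segments=8 loops=1 length=6.906

cell (3,1): code 0100 → (3.151,2.000)–(4.000,1.561)
cell (3,2): code 1100 → (3.097,3.000)–(3.151,2.000)
cell (3,3): code 1000 → (4.000,3.901)–(3.097,3.000)
cell (4,1): code 0010 → (4.000,1.561)–(4.684,2.000)
cell (4,2): code 0111 → (4.684,2.000)–(5.000,2.389)
cell (4,3): code 1001 → (5.000,3.585)–(4.000,3.901)
cell (5,2): code 0010 → (5.000,2.389)–(5.269,3.000)
cell (5,3): code 0001 → (5.269,3.000)–(5.000,3.585)
total: 8 segments, chained into 1 closed loop(s), length Σ = 6.906182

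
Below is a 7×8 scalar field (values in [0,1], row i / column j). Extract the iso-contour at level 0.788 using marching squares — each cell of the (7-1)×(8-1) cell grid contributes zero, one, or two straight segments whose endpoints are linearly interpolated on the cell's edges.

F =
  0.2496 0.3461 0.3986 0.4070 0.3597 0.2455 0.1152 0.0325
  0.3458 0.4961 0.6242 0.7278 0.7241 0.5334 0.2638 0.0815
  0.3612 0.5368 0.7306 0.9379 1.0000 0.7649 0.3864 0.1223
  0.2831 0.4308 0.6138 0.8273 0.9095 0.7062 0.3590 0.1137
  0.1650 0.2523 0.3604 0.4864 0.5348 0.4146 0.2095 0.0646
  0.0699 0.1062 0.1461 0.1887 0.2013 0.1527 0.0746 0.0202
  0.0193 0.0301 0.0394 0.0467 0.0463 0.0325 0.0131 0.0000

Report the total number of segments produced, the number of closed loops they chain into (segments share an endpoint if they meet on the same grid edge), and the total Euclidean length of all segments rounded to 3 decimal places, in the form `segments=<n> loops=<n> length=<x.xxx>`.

cell (1,2): code 0100 → (1.287,3.000)–(2.000,2.277)
cell (1,3): code 1100 → (1.232,4.000)–(1.287,3.000)
cell (1,4): code 1000 → (2.000,4.902)–(1.232,4.000)
cell (2,2): code 0110 → (2.000,2.277)–(3.000,2.816)
cell (2,4): code 1001 → (3.000,4.598)–(2.000,4.902)
cell (3,2): code 0010 → (3.000,2.816)–(3.115,3.000)
cell (3,3): code 0011 → (3.115,3.000)–(3.324,4.000)
cell (3,4): code 0001 → (3.324,4.000)–(3.000,4.598)
total: 8 segments, chained into 1 closed loop(s), length Σ = 7.302047

segments=8 loops=1 length=7.302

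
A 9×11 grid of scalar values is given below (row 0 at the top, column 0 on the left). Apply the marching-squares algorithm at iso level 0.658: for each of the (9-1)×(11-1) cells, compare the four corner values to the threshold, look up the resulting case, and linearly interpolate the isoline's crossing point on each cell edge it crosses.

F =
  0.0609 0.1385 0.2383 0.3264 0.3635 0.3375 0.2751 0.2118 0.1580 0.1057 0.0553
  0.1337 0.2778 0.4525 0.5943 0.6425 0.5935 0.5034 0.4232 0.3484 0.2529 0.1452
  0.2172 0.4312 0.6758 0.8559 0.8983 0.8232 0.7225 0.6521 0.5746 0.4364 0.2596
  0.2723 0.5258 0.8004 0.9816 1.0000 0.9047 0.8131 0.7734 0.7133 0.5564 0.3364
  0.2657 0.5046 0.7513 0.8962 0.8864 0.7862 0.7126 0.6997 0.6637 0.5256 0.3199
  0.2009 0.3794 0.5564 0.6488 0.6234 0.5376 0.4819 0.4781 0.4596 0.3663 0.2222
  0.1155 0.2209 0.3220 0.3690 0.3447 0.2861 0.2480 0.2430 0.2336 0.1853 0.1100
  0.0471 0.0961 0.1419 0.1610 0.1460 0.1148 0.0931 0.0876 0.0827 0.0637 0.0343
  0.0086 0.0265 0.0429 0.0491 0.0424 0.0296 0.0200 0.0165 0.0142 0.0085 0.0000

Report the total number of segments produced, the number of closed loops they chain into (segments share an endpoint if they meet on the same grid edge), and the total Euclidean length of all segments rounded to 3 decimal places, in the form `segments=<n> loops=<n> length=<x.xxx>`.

segments=20 loops=1 length=17.216

cell (1,1): code 0100 → (1.920,2.000)–(2.000,1.927)
cell (1,2): code 1100 → (1.244,3.000)–(1.920,2.000)
cell (1,3): code 1100 → (1.061,4.000)–(1.244,3.000)
cell (1,4): code 1100 → (1.281,5.000)–(1.061,4.000)
cell (1,5): code 1100 → (1.706,6.000)–(1.281,5.000)
cell (1,6): code 1000 → (2.000,6.916)–(1.706,6.000)
cell (2,1): code 0110 → (2.000,1.927)–(3.000,1.481)
cell (2,6): code 1101 → (2.049,7.000)–(2.000,6.916)
cell (2,7): code 1100 → (2.601,8.000)–(2.049,7.000)
cell (2,8): code 1000 → (3.000,8.352)–(2.601,8.000)
cell (3,1): code 0110 → (3.000,1.481)–(4.000,1.622)
cell (3,8): code 1001 → (4.000,8.041)–(3.000,8.352)
cell (4,1): code 0010 → (4.000,1.622)–(4.479,2.000)
cell (4,2): code 0011 → (4.479,2.000)–(4.963,3.000)
cell (4,3): code 0011 → (4.963,3.000)–(4.868,4.000)
cell (4,4): code 0011 → (4.868,4.000)–(4.516,5.000)
cell (4,5): code 0011 → (4.516,5.000)–(4.237,6.000)
cell (4,6): code 0011 → (4.237,6.000)–(4.188,7.000)
cell (4,7): code 0011 → (4.188,7.000)–(4.028,8.000)
cell (4,8): code 0001 → (4.028,8.000)–(4.000,8.041)
total: 20 segments, chained into 1 closed loop(s), length Σ = 17.216266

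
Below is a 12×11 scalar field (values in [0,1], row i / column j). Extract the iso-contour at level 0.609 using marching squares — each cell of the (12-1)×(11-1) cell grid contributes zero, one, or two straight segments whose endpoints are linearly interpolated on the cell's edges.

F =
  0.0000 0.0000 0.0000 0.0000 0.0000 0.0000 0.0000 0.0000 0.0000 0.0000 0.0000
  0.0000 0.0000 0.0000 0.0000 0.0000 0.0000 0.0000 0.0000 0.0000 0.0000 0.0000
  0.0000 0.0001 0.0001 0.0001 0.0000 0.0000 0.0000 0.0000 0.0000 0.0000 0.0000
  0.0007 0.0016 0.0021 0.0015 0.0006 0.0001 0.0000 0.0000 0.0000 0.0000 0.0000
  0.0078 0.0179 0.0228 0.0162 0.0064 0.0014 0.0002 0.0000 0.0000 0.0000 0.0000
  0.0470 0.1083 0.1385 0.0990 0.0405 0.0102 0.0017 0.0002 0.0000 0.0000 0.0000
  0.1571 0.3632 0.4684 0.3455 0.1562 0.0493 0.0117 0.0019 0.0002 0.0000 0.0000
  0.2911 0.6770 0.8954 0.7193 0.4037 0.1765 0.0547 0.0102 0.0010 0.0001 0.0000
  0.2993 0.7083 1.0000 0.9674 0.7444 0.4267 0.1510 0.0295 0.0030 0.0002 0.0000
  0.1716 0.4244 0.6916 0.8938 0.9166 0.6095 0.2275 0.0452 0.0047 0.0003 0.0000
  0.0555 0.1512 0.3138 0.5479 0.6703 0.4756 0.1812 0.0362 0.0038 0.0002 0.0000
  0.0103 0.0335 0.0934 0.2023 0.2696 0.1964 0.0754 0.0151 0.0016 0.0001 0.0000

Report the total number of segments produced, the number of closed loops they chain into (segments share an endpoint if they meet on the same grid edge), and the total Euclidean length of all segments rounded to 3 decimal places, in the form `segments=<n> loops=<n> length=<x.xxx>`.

segments=18 loops=1 length=12.067

cell (6,0): code 0100 → (6.783,1.000)–(7.000,0.824)
cell (6,1): code 1100 → (6.329,2.000)–(6.783,1.000)
cell (6,2): code 1100 → (6.705,3.000)–(6.329,2.000)
cell (6,3): code 1000 → (7.000,3.349)–(6.705,3.000)
cell (7,0): code 0110 → (7.000,0.824)–(8.000,0.757)
cell (7,3): code 1101 → (7.603,4.000)–(7.000,3.349)
cell (7,4): code 1000 → (8.000,4.426)–(7.603,4.000)
cell (8,0): code 0010 → (8.000,0.757)–(8.350,1.000)
cell (8,1): code 0111 → (8.350,1.000)–(9.000,1.691)
cell (8,4): code 1101 → (8.997,5.000)–(8.000,4.426)
cell (8,5): code 1000 → (9.000,5.001)–(8.997,5.000)
cell (9,1): code 0010 → (9.000,1.691)–(9.219,2.000)
cell (9,2): code 0011 → (9.219,2.000)–(9.823,3.000)
cell (9,3): code 0111 → (9.823,3.000)–(10.000,3.499)
cell (9,4): code 1011 → (10.000,4.315)–(9.004,5.000)
cell (9,5): code 0001 → (9.004,5.000)–(9.000,5.001)
cell (10,3): code 0010 → (10.000,3.499)–(10.153,4.000)
cell (10,4): code 0001 → (10.153,4.000)–(10.000,4.315)
total: 18 segments, chained into 1 closed loop(s), length Σ = 12.066507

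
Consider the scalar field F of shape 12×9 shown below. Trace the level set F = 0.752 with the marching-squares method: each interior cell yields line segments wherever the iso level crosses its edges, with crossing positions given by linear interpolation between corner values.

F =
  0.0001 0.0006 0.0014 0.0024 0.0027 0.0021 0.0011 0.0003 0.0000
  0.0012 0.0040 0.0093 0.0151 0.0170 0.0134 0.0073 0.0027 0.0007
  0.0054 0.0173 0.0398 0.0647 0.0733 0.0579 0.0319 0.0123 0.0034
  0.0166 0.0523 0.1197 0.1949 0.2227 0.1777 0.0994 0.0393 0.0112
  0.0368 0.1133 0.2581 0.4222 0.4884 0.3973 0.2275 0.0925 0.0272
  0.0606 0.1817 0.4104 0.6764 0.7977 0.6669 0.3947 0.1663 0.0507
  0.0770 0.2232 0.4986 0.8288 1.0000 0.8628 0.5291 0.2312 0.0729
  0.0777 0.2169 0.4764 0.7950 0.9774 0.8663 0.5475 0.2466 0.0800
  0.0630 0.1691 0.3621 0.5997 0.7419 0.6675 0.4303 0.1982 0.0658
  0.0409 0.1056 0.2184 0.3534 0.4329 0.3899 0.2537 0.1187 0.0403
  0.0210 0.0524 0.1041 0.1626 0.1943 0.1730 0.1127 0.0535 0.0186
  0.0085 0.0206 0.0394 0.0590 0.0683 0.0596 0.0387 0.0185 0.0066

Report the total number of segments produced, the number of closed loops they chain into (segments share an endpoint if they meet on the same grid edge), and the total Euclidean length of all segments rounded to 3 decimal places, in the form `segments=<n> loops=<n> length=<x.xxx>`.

cell (4,3): code 0100 → (4.852,4.000)–(5.000,3.623)
cell (4,4): code 1000 → (5.000,4.349)–(4.852,4.000)
cell (5,2): code 0100 → (5.496,3.000)–(6.000,2.767)
cell (5,3): code 1110 → (5.000,3.623)–(5.496,3.000)
cell (5,4): code 1101 → (5.434,5.000)–(5.000,4.349)
cell (5,5): code 1000 → (6.000,5.332)–(5.434,5.000)
cell (6,2): code 0110 → (6.000,2.767)–(7.000,2.865)
cell (6,5): code 1001 → (7.000,5.359)–(6.000,5.332)
cell (7,2): code 0010 → (7.000,2.865)–(7.220,3.000)
cell (7,3): code 0011 → (7.220,3.000)–(7.957,4.000)
cell (7,4): code 0011 → (7.957,4.000)–(7.575,5.000)
cell (7,5): code 0001 → (7.575,5.000)–(7.000,5.359)
total: 12 segments, chained into 1 closed loop(s), length Σ = 8.827457

segments=12 loops=1 length=8.827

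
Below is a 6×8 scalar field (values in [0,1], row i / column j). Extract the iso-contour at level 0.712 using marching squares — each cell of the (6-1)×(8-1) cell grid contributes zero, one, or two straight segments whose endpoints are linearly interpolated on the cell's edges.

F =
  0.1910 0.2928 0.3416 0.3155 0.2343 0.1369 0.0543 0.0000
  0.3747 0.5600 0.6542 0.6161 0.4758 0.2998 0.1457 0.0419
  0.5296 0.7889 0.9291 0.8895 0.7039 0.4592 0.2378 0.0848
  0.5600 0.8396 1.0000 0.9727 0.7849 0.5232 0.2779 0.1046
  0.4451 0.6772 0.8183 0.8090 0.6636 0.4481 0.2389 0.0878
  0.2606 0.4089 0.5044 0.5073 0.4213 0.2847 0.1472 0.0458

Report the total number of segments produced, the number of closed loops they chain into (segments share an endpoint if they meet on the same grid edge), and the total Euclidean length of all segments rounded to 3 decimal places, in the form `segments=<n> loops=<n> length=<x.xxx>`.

cell (1,0): code 0100 → (1.664,1.000)–(2.000,0.703)
cell (1,1): code 1100 → (1.210,2.000)–(1.664,1.000)
cell (1,2): code 1100 → (1.351,3.000)–(1.210,2.000)
cell (1,3): code 1000 → (2.000,3.956)–(1.351,3.000)
cell (2,0): code 0110 → (2.000,0.703)–(3.000,0.544)
cell (2,3): code 1101 → (2.100,4.000)–(2.000,3.956)
cell (2,4): code 1000 → (3.000,4.279)–(2.100,4.000)
cell (3,0): code 0010 → (3.000,0.544)–(3.786,1.000)
cell (3,1): code 0111 → (3.786,1.000)–(4.000,1.247)
cell (3,3): code 1011 → (4.000,3.667)–(3.601,4.000)
cell (3,4): code 0001 → (3.601,4.000)–(3.000,4.279)
cell (4,1): code 0010 → (4.000,1.247)–(4.339,2.000)
cell (4,2): code 0011 → (4.339,2.000)–(4.322,3.000)
cell (4,3): code 0001 → (4.322,3.000)–(4.000,3.667)
total: 14 segments, chained into 1 closed loop(s), length Σ = 10.760000

segments=14 loops=1 length=10.760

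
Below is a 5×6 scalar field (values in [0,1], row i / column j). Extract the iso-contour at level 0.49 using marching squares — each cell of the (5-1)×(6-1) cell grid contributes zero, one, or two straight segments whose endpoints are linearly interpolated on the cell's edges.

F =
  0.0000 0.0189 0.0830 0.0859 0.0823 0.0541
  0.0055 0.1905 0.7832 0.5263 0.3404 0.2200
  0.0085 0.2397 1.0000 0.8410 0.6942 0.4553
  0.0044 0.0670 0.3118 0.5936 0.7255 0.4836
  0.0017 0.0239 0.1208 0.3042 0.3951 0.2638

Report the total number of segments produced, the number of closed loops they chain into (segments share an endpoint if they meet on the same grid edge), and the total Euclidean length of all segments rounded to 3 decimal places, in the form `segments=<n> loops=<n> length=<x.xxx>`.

segments=12 loops=1 length=10.342

cell (0,1): code 0100 → (0.581,2.000)–(1.000,1.505)
cell (0,2): code 1100 → (0.918,3.000)–(0.581,2.000)
cell (0,3): code 1000 → (1.000,3.195)–(0.918,3.000)
cell (1,1): code 0110 → (1.000,1.505)–(2.000,1.329)
cell (1,3): code 1101 → (1.423,4.000)–(1.000,3.195)
cell (1,4): code 1000 → (2.000,4.855)–(1.423,4.000)
cell (2,1): code 0010 → (2.000,1.329)–(2.741,2.000)
cell (2,2): code 0111 → (2.741,2.000)–(3.000,2.632)
cell (2,4): code 1001 → (3.000,4.974)–(2.000,4.855)
cell (3,2): code 0010 → (3.000,2.632)–(3.358,3.000)
cell (3,3): code 0011 → (3.358,3.000)–(3.713,4.000)
cell (3,4): code 0001 → (3.713,4.000)–(3.000,4.974)
total: 12 segments, chained into 1 closed loop(s), length Σ = 10.341624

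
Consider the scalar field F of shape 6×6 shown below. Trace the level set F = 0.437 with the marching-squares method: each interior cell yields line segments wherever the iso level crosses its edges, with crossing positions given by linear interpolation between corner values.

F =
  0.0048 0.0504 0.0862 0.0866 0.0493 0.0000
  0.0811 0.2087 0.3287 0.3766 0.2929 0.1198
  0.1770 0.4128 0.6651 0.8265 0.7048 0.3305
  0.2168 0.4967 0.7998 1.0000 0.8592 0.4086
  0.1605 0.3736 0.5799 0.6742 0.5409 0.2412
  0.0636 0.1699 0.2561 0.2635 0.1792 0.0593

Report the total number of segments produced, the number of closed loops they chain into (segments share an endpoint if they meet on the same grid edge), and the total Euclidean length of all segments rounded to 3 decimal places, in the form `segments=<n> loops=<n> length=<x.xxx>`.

segments=14 loops=1 length=11.821

cell (1,1): code 0100 → (1.322,2.000)–(2.000,1.096)
cell (1,2): code 1100 → (1.134,3.000)–(1.322,2.000)
cell (1,3): code 1100 → (1.350,4.000)–(1.134,3.000)
cell (1,4): code 1000 → (2.000,4.715)–(1.350,4.000)
cell (2,0): code 0100 → (2.288,1.000)–(3.000,0.787)
cell (2,1): code 1110 → (2.000,1.096)–(2.288,1.000)
cell (2,4): code 1001 → (3.000,4.937)–(2.000,4.715)
cell (3,0): code 0010 → (3.000,0.787)–(3.485,1.000)
cell (3,1): code 0111 → (3.485,1.000)–(4.000,1.307)
cell (3,4): code 1001 → (4.000,4.347)–(3.000,4.937)
cell (4,1): code 0010 → (4.000,1.307)–(4.441,2.000)
cell (4,2): code 0011 → (4.441,2.000)–(4.578,3.000)
cell (4,3): code 0011 → (4.578,3.000)–(4.287,4.000)
cell (4,4): code 0001 → (4.287,4.000)–(4.000,4.347)
total: 14 segments, chained into 1 closed loop(s), length Σ = 11.821180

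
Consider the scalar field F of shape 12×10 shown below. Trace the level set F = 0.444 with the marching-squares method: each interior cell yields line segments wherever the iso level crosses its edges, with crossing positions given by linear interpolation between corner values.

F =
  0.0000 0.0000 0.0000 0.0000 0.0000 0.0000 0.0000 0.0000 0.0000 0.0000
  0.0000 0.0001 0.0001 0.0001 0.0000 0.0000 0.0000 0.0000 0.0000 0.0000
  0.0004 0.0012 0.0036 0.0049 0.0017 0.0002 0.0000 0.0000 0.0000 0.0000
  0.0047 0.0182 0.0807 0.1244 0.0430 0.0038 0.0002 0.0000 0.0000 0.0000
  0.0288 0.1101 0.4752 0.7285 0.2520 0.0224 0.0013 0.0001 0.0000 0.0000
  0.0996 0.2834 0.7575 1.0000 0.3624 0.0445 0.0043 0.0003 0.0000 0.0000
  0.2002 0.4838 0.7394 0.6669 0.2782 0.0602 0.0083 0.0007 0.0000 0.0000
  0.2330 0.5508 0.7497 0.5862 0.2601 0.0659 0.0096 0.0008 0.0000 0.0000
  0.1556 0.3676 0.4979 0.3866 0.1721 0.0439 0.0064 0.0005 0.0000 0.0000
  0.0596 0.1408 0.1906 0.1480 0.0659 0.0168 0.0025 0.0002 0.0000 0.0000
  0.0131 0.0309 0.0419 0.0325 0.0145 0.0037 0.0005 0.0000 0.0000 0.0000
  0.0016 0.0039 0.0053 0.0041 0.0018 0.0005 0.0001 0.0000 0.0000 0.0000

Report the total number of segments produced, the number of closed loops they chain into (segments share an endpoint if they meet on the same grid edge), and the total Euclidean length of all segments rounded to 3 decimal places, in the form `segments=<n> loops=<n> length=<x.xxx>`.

cell (3,1): code 0100 → (3.921,2.000)–(4.000,1.915)
cell (3,2): code 1100 → (3.529,3.000)–(3.921,2.000)
cell (3,3): code 1000 → (4.000,3.597)–(3.529,3.000)
cell (4,1): code 0110 → (4.000,1.915)–(5.000,1.339)
cell (4,3): code 1001 → (5.000,3.872)–(4.000,3.597)
cell (5,0): code 0100 → (5.801,1.000)–(6.000,0.860)
cell (5,1): code 1110 → (5.000,1.339)–(5.801,1.000)
cell (5,3): code 1001 → (6.000,3.573)–(5.000,3.872)
cell (6,0): code 0110 → (6.000,0.860)–(7.000,0.664)
cell (6,3): code 1001 → (7.000,3.436)–(6.000,3.573)
cell (7,0): code 0010 → (7.000,0.664)–(7.583,1.000)
cell (7,1): code 0111 → (7.583,1.000)–(8.000,1.586)
cell (7,2): code 1011 → (8.000,2.484)–(7.712,3.000)
cell (7,3): code 0001 → (7.712,3.000)–(7.000,3.436)
cell (8,1): code 0010 → (8.000,1.586)–(8.175,2.000)
cell (8,2): code 0001 → (8.175,2.000)–(8.000,2.484)
total: 16 segments, chained into 1 closed loop(s), length Σ = 12.109731

segments=16 loops=1 length=12.110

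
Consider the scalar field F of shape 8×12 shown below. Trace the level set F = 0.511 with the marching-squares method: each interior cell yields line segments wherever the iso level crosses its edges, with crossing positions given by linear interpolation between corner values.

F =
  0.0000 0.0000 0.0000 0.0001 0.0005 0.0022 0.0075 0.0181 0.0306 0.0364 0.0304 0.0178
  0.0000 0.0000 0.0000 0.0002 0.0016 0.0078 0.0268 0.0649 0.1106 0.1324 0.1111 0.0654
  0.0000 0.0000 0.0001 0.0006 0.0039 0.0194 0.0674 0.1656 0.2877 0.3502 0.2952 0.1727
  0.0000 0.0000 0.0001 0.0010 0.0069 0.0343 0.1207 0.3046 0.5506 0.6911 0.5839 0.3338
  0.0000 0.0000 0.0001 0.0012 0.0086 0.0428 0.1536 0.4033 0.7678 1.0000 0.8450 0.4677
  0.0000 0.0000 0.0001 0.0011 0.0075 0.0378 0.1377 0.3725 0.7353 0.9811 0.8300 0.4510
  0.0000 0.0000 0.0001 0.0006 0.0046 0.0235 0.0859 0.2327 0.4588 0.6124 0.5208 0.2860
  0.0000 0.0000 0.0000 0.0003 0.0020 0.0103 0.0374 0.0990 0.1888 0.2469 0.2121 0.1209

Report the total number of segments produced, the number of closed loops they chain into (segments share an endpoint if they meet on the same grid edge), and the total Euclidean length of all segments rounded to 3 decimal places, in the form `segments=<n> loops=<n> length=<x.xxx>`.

cell (2,7): code 0100 → (2.849,8.000)–(3.000,7.839)
cell (2,8): code 1100 → (2.472,9.000)–(2.849,8.000)
cell (2,9): code 1100 → (2.747,10.000)–(2.472,9.000)
cell (2,10): code 1000 → (3.000,10.291)–(2.747,10.000)
cell (3,7): code 0110 → (3.000,7.839)–(4.000,7.295)
cell (3,10): code 1001 → (4.000,10.885)–(3.000,10.291)
cell (4,7): code 0110 → (4.000,7.295)–(5.000,7.382)
cell (4,10): code 1001 → (5.000,10.842)–(4.000,10.885)
cell (5,7): code 0010 → (5.000,7.382)–(5.811,8.000)
cell (5,8): code 0111 → (5.811,8.000)–(6.000,8.340)
cell (5,10): code 1001 → (6.000,10.042)–(5.000,10.842)
cell (6,8): code 0010 → (6.000,8.340)–(6.277,9.000)
cell (6,9): code 0011 → (6.277,9.000)–(6.032,10.000)
cell (6,10): code 0001 → (6.032,10.000)–(6.000,10.042)
total: 14 segments, chained into 1 closed loop(s), length Σ = 11.505776

segments=14 loops=1 length=11.506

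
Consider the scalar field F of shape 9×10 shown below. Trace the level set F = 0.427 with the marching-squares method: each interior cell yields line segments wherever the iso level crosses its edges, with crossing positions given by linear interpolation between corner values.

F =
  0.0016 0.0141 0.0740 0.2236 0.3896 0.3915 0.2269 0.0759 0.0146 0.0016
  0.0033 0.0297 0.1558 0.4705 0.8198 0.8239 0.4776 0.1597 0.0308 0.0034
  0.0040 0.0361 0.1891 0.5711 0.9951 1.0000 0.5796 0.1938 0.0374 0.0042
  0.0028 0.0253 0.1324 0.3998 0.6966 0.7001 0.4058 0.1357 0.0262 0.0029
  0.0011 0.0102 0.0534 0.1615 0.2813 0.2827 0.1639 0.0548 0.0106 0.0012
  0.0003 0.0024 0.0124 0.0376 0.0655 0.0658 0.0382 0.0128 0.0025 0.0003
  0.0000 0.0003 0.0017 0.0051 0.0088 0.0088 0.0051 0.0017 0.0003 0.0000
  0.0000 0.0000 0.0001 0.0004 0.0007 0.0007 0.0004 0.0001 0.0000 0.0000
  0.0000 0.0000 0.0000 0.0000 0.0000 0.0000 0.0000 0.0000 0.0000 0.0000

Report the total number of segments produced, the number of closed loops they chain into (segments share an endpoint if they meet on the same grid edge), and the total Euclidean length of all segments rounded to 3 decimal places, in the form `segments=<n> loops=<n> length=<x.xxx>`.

cell (0,2): code 0100 → (0.824,3.000)–(1.000,2.862)
cell (0,3): code 1100 → (0.087,4.000)–(0.824,3.000)
cell (0,4): code 1100 → (0.082,5.000)–(0.087,4.000)
cell (0,5): code 1100 → (0.798,6.000)–(0.082,5.000)
cell (0,6): code 1000 → (1.000,6.159)–(0.798,6.000)
cell (1,2): code 0110 → (1.000,2.862)–(2.000,2.623)
cell (1,6): code 1001 → (2.000,6.396)–(1.000,6.159)
cell (2,2): code 0010 → (2.000,2.623)–(2.841,3.000)
cell (2,3): code 0111 → (2.841,3.000)–(3.000,3.092)
cell (2,5): code 1011 → (3.000,5.928)–(2.878,6.000)
cell (2,6): code 0001 → (2.878,6.000)–(2.000,6.396)
cell (3,3): code 0010 → (3.000,3.092)–(3.649,4.000)
cell (3,4): code 0011 → (3.649,4.000)–(3.654,5.000)
cell (3,5): code 0001 → (3.654,5.000)–(3.000,5.928)
total: 14 segments, chained into 1 closed loop(s), length Σ = 11.470674

segments=14 loops=1 length=11.471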